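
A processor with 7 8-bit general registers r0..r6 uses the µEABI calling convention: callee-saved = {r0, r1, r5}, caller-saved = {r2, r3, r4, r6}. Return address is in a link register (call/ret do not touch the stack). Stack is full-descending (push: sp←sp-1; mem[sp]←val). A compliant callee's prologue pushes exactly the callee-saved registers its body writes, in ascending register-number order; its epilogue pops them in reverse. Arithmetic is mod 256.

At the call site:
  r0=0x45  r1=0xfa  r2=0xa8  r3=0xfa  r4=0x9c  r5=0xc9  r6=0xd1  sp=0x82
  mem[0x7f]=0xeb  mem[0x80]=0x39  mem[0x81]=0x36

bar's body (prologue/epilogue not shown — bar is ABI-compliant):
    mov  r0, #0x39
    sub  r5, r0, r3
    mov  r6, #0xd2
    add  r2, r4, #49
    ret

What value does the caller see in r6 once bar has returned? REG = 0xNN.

REG = 0xd2

prologue: push r0 -> mem[0x81]=0x45, sp=0x81
prologue: push r5 -> mem[0x80]=0xc9, sp=0x80
body[0] mov  r0, #0x39 -> r0=0x39
body[1] sub  r5, r0, r3 -> r5=0x3f
body[2] mov  r6, #0xd2 -> r6=0xd2
body[3] add  r2, r4, #49 -> r2=0xcd
epilogue: pop r5=0xc9, sp=0x81
epilogue: pop r0=0x45, sp=0x82
r6 is caller-saved -> body value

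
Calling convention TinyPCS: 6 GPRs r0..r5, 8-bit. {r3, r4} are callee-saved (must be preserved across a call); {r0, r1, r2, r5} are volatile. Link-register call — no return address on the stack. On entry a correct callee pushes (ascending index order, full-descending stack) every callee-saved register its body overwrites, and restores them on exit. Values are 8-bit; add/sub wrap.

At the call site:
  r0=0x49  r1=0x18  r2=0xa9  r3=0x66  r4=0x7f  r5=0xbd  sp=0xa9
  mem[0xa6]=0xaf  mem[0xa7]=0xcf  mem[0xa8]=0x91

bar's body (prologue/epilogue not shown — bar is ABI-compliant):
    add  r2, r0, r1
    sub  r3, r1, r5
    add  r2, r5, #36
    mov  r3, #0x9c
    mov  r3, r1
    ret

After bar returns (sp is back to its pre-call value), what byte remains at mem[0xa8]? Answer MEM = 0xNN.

MEM = 0x66

prologue: push r3 → mem[0xa8]=0x66, sp=0xa8
body[0] add  r2, r0, r1 → r2=0x61
body[1] sub  r3, r1, r5 → r3=0x5b
body[2] add  r2, r5, #36 → r2=0xe1
body[3] mov  r3, #0x9c → r3=0x9c
body[4] mov  r3, r1 → r3=0x18
epilogue: pop r3=0x66, sp=0xa9
prologue pushed ['r3'] at ['0xa8']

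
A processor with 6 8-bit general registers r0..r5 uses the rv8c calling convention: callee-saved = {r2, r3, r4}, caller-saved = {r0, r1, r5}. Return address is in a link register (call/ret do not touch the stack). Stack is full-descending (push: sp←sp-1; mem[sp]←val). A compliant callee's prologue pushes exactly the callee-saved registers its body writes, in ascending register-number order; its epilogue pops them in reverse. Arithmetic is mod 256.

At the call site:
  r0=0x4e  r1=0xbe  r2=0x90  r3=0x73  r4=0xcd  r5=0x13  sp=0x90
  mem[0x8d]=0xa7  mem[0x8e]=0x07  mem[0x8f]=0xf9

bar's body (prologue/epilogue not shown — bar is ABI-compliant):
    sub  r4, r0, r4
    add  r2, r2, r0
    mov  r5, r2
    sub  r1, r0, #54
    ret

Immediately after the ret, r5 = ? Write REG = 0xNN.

REG = 0xde

prologue: push r2 -> mem[0x8f]=0x90, sp=0x8f
prologue: push r4 -> mem[0x8e]=0xcd, sp=0x8e
body[0] sub  r4, r0, r4 -> r4=0x81
body[1] add  r2, r2, r0 -> r2=0xde
body[2] mov  r5, r2 -> r5=0xde
body[3] sub  r1, r0, #54 -> r1=0x18
epilogue: pop r4=0xcd, sp=0x8f
epilogue: pop r2=0x90, sp=0x90
r5 is caller-saved -> body value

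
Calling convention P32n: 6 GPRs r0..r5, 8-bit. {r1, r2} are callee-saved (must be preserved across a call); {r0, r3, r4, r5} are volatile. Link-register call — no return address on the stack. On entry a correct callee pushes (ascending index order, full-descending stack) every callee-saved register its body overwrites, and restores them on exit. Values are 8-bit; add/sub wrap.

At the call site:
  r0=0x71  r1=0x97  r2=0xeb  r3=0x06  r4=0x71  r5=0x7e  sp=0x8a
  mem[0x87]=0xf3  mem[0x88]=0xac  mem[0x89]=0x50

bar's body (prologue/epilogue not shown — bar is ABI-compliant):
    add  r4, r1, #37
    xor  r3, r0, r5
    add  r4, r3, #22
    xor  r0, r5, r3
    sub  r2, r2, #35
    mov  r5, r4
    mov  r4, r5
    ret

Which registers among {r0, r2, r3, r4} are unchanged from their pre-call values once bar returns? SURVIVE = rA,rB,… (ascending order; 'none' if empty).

SURVIVE = r0,r2

prologue: push r2 → mem[0x89]=0xeb, sp=0x89
body[0] add  r4, r1, #37 → r4=0xbc
body[1] xor  r3, r0, r5 → r3=0x0f
body[2] add  r4, r3, #22 → r4=0x25
body[3] xor  r0, r5, r3 → r0=0x71
body[4] sub  r2, r2, #35 → r2=0xc8
body[5] mov  r5, r4 → r5=0x25
body[6] mov  r4, r5 → r4=0x25
epilogue: pop r2=0xeb, sp=0x8a
r0: caller-saved, written=True
r2: callee-saved, written=True
r3: caller-saved, written=True
r4: caller-saved, written=True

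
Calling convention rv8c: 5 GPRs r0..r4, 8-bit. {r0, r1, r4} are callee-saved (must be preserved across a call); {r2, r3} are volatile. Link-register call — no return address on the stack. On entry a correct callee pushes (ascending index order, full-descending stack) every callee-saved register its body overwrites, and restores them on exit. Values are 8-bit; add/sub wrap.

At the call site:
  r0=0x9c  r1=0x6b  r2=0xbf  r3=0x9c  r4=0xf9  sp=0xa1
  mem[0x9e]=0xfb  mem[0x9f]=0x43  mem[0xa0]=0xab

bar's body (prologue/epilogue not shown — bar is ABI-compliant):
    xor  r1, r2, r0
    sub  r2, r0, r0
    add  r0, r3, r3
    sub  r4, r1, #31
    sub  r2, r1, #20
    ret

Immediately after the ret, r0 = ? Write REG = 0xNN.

prologue: push r0 → mem[0xa0]=0x9c, sp=0xa0
prologue: push r1 → mem[0x9f]=0x6b, sp=0x9f
prologue: push r4 → mem[0x9e]=0xf9, sp=0x9e
body[0] xor  r1, r2, r0 → r1=0x23
body[1] sub  r2, r0, r0 → r2=0x00
body[2] add  r0, r3, r3 → r0=0x38
body[3] sub  r4, r1, #31 → r4=0x04
body[4] sub  r2, r1, #20 → r2=0x0f
epilogue: pop r4=0xf9, sp=0x9f
epilogue: pop r1=0x6b, sp=0xa0
epilogue: pop r0=0x9c, sp=0xa1
r0 is callee-saved → restored

REG = 0x9c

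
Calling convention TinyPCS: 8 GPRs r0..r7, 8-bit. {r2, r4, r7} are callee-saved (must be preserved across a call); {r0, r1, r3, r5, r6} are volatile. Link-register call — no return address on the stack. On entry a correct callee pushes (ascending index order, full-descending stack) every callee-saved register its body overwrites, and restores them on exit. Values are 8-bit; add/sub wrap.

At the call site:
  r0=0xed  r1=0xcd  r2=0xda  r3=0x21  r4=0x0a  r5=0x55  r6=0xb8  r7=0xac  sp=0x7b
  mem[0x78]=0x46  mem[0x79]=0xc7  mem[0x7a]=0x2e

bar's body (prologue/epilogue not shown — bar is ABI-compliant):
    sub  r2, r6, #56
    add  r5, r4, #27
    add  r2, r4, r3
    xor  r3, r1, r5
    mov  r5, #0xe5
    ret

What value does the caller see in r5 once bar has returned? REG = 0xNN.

prologue: push r2 → mem[0x7a]=0xda, sp=0x7a
body[0] sub  r2, r6, #56 → r2=0x80
body[1] add  r5, r4, #27 → r5=0x25
body[2] add  r2, r4, r3 → r2=0x2b
body[3] xor  r3, r1, r5 → r3=0xe8
body[4] mov  r5, #0xe5 → r5=0xe5
epilogue: pop r2=0xda, sp=0x7b
r5 is caller-saved → body value

REG = 0xe5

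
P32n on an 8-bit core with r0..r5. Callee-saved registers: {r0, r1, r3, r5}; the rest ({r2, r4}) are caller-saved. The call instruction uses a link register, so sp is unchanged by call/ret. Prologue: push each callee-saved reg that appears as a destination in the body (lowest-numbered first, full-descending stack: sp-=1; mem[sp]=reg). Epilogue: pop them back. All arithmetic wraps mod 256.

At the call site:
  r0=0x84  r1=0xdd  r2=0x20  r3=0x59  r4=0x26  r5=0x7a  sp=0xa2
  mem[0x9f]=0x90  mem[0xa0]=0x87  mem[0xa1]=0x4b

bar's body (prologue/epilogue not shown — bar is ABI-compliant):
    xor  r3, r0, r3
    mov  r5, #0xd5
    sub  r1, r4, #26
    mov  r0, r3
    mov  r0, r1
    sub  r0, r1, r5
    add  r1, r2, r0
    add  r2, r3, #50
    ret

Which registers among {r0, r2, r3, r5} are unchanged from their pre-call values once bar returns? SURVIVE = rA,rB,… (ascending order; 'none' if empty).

SURVIVE = r0,r3,r5

prologue: push r0 -> mem[0xa1]=0x84, sp=0xa1
prologue: push r1 -> mem[0xa0]=0xdd, sp=0xa0
prologue: push r3 -> mem[0x9f]=0x59, sp=0x9f
prologue: push r5 -> mem[0x9e]=0x7a, sp=0x9e
body[0] xor  r3, r0, r3 -> r3=0xdd
body[1] mov  r5, #0xd5 -> r5=0xd5
body[2] sub  r1, r4, #26 -> r1=0x0c
body[3] mov  r0, r3 -> r0=0xdd
body[4] mov  r0, r1 -> r0=0x0c
body[5] sub  r0, r1, r5 -> r0=0x37
body[6] add  r1, r2, r0 -> r1=0x57
body[7] add  r2, r3, #50 -> r2=0x0f
epilogue: pop r5=0x7a, sp=0x9f
epilogue: pop r3=0x59, sp=0xa0
epilogue: pop r1=0xdd, sp=0xa1
epilogue: pop r0=0x84, sp=0xa2
r0: callee-saved, written=True
r2: caller-saved, written=True
r3: callee-saved, written=True
r5: callee-saved, written=True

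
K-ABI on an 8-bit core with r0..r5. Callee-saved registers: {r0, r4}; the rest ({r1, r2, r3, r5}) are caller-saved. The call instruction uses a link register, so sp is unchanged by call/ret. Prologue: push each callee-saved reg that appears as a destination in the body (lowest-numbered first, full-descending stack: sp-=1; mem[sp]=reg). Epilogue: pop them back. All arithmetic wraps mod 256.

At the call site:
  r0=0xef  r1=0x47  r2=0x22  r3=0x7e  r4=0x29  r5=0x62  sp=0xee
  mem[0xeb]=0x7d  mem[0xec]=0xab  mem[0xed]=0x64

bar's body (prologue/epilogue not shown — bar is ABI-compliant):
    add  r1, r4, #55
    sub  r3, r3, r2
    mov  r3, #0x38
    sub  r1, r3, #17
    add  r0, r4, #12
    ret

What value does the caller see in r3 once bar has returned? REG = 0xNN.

REG = 0x38

prologue: push r0 → mem[0xed]=0xef, sp=0xed
body[0] add  r1, r4, #55 → r1=0x60
body[1] sub  r3, r3, r2 → r3=0x5c
body[2] mov  r3, #0x38 → r3=0x38
body[3] sub  r1, r3, #17 → r1=0x27
body[4] add  r0, r4, #12 → r0=0x35
epilogue: pop r0=0xef, sp=0xee
r3 is caller-saved → body value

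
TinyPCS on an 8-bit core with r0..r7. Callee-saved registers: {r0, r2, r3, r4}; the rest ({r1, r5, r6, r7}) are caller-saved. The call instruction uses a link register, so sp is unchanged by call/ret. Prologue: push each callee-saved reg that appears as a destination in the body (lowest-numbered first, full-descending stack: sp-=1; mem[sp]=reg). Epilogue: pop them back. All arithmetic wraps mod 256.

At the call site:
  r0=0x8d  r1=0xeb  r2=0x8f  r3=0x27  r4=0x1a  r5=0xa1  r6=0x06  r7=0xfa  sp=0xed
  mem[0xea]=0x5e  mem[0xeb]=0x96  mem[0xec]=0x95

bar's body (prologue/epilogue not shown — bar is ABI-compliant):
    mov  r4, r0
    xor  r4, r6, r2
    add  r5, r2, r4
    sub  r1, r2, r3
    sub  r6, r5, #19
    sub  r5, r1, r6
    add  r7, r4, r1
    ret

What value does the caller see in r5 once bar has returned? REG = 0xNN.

REG = 0x63

prologue: push r4 -> mem[0xec]=0x1a, sp=0xec
body[0] mov  r4, r0 -> r4=0x8d
body[1] xor  r4, r6, r2 -> r4=0x89
body[2] add  r5, r2, r4 -> r5=0x18
body[3] sub  r1, r2, r3 -> r1=0x68
body[4] sub  r6, r5, #19 -> r6=0x05
body[5] sub  r5, r1, r6 -> r5=0x63
body[6] add  r7, r4, r1 -> r7=0xf1
epilogue: pop r4=0x1a, sp=0xed
r5 is caller-saved -> body value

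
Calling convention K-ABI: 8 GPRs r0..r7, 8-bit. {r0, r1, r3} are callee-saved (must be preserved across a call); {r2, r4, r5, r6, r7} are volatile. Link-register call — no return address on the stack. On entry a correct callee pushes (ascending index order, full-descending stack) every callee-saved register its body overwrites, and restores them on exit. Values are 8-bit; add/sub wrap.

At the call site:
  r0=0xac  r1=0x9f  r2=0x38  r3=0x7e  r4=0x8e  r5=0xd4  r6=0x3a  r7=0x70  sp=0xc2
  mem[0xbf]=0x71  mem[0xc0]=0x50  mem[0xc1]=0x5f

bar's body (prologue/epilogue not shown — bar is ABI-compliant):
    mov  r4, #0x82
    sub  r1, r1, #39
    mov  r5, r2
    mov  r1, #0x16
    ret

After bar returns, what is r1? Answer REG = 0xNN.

REG = 0x9f

prologue: push r1 -> mem[0xc1]=0x9f, sp=0xc1
body[0] mov  r4, #0x82 -> r4=0x82
body[1] sub  r1, r1, #39 -> r1=0x78
body[2] mov  r5, r2 -> r5=0x38
body[3] mov  r1, #0x16 -> r1=0x16
epilogue: pop r1=0x9f, sp=0xc2
r1 is callee-saved -> restored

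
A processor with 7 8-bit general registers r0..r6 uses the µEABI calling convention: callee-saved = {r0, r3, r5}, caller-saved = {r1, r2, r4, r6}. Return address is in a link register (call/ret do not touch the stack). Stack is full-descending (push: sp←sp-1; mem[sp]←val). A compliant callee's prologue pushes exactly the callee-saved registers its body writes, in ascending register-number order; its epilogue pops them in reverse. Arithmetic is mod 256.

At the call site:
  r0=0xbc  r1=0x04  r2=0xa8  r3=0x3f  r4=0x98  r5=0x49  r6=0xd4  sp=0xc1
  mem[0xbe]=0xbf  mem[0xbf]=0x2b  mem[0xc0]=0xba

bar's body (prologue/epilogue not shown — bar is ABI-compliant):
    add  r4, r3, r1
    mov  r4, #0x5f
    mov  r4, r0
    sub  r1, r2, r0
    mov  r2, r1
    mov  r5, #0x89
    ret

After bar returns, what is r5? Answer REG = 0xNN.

prologue: push r5 -> mem[0xc0]=0x49, sp=0xc0
body[0] add  r4, r3, r1 -> r4=0x43
body[1] mov  r4, #0x5f -> r4=0x5f
body[2] mov  r4, r0 -> r4=0xbc
body[3] sub  r1, r2, r0 -> r1=0xec
body[4] mov  r2, r1 -> r2=0xec
body[5] mov  r5, #0x89 -> r5=0x89
epilogue: pop r5=0x49, sp=0xc1
r5 is callee-saved -> restored

REG = 0x49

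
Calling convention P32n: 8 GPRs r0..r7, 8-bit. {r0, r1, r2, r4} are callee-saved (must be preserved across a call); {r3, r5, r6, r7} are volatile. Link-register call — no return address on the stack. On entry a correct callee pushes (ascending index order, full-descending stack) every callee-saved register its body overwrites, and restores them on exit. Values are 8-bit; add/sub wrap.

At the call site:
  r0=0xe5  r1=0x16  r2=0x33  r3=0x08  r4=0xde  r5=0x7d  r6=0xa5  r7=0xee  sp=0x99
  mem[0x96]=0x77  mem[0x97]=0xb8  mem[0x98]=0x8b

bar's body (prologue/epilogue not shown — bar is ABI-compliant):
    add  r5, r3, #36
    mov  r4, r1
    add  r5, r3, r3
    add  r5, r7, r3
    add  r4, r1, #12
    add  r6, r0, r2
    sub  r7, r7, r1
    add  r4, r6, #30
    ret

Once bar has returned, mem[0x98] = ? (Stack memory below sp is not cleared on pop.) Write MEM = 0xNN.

prologue: push r4 -> mem[0x98]=0xde, sp=0x98
body[0] add  r5, r3, #36 -> r5=0x2c
body[1] mov  r4, r1 -> r4=0x16
body[2] add  r5, r3, r3 -> r5=0x10
body[3] add  r5, r7, r3 -> r5=0xf6
body[4] add  r4, r1, #12 -> r4=0x22
body[5] add  r6, r0, r2 -> r6=0x18
body[6] sub  r7, r7, r1 -> r7=0xd8
body[7] add  r4, r6, #30 -> r4=0x36
epilogue: pop r4=0xde, sp=0x99
prologue pushed ['r4'] at ['0x98']

MEM = 0xde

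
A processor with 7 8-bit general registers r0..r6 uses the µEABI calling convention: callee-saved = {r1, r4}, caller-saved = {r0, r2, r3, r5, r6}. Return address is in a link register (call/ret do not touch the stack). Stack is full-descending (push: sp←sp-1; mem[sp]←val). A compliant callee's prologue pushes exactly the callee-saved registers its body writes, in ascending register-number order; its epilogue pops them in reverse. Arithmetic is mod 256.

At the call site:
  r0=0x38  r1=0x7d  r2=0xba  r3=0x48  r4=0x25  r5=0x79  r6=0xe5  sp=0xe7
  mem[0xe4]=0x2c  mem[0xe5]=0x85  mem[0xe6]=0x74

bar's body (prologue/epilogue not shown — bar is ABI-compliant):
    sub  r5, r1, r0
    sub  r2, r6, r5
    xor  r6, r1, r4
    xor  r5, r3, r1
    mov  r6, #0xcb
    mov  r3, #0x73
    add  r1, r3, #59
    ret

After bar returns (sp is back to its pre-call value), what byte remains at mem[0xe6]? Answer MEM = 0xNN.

prologue: push r1 -> mem[0xe6]=0x7d, sp=0xe6
body[0] sub  r5, r1, r0 -> r5=0x45
body[1] sub  r2, r6, r5 -> r2=0xa0
body[2] xor  r6, r1, r4 -> r6=0x58
body[3] xor  r5, r3, r1 -> r5=0x35
body[4] mov  r6, #0xcb -> r6=0xcb
body[5] mov  r3, #0x73 -> r3=0x73
body[6] add  r1, r3, #59 -> r1=0xae
epilogue: pop r1=0x7d, sp=0xe7
prologue pushed ['r1'] at ['0xe6']

MEM = 0x7d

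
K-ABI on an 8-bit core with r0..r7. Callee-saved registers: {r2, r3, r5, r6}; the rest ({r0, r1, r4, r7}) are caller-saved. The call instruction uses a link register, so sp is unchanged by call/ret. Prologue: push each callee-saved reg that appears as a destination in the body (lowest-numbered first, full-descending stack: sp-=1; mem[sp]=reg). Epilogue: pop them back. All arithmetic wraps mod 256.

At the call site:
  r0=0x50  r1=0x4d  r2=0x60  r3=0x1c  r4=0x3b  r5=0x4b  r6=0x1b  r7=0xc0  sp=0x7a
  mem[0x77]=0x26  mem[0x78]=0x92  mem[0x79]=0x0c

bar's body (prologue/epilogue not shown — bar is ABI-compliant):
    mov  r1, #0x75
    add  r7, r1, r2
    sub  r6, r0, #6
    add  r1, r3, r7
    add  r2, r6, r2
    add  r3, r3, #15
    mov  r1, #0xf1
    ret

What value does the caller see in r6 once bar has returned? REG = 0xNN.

REG = 0x1b

prologue: push r2 -> mem[0x79]=0x60, sp=0x79
prologue: push r3 -> mem[0x78]=0x1c, sp=0x78
prologue: push r6 -> mem[0x77]=0x1b, sp=0x77
body[0] mov  r1, #0x75 -> r1=0x75
body[1] add  r7, r1, r2 -> r7=0xd5
body[2] sub  r6, r0, #6 -> r6=0x4a
body[3] add  r1, r3, r7 -> r1=0xf1
body[4] add  r2, r6, r2 -> r2=0xaa
body[5] add  r3, r3, #15 -> r3=0x2b
body[6] mov  r1, #0xf1 -> r1=0xf1
epilogue: pop r6=0x1b, sp=0x78
epilogue: pop r3=0x1c, sp=0x79
epilogue: pop r2=0x60, sp=0x7a
r6 is callee-saved -> restored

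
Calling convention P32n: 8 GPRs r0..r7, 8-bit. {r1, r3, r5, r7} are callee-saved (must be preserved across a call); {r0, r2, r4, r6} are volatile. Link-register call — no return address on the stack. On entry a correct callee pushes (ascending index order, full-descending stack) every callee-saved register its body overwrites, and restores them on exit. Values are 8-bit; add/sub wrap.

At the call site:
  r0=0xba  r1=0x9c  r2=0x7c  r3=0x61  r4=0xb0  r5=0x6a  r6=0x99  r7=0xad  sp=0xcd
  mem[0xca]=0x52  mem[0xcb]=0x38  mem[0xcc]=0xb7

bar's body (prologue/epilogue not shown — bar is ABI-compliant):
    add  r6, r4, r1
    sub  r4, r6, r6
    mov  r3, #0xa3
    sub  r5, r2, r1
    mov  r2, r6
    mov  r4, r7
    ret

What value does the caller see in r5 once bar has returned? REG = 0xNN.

REG = 0x6a

prologue: push r3 → mem[0xcc]=0x61, sp=0xcc
prologue: push r5 → mem[0xcb]=0x6a, sp=0xcb
body[0] add  r6, r4, r1 → r6=0x4c
body[1] sub  r4, r6, r6 → r4=0x00
body[2] mov  r3, #0xa3 → r3=0xa3
body[3] sub  r5, r2, r1 → r5=0xe0
body[4] mov  r2, r6 → r2=0x4c
body[5] mov  r4, r7 → r4=0xad
epilogue: pop r5=0x6a, sp=0xcc
epilogue: pop r3=0x61, sp=0xcd
r5 is callee-saved → restored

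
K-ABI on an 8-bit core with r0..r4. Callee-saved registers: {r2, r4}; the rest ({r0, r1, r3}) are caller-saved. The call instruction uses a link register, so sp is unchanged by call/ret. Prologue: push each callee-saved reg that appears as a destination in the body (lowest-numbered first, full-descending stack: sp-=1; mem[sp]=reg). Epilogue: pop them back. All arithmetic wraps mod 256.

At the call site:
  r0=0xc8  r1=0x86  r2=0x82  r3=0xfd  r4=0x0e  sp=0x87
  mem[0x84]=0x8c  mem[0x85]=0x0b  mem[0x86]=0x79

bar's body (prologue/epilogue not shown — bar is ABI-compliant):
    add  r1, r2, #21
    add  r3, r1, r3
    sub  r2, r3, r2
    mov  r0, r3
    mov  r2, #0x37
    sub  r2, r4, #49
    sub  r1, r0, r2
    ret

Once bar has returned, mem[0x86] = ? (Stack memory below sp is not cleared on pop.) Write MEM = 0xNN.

MEM = 0x82

prologue: push r2 → mem[0x86]=0x82, sp=0x86
body[0] add  r1, r2, #21 → r1=0x97
body[1] add  r3, r1, r3 → r3=0x94
body[2] sub  r2, r3, r2 → r2=0x12
body[3] mov  r0, r3 → r0=0x94
body[4] mov  r2, #0x37 → r2=0x37
body[5] sub  r2, r4, #49 → r2=0xdd
body[6] sub  r1, r0, r2 → r1=0xb7
epilogue: pop r2=0x82, sp=0x87
prologue pushed ['r2'] at ['0x86']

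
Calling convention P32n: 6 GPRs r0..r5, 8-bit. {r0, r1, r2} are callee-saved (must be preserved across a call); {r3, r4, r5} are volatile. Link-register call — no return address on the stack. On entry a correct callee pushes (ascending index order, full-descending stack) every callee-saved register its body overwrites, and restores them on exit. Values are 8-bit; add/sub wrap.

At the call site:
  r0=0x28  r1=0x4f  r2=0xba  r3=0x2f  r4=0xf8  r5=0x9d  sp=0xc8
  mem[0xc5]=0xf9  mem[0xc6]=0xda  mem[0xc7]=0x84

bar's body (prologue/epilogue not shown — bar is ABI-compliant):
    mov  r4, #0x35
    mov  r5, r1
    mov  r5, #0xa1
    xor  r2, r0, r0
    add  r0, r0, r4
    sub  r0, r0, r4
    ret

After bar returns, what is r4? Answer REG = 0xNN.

prologue: push r0 → mem[0xc7]=0x28, sp=0xc7
prologue: push r2 → mem[0xc6]=0xba, sp=0xc6
body[0] mov  r4, #0x35 → r4=0x35
body[1] mov  r5, r1 → r5=0x4f
body[2] mov  r5, #0xa1 → r5=0xa1
body[3] xor  r2, r0, r0 → r2=0x00
body[4] add  r0, r0, r4 → r0=0x5d
body[5] sub  r0, r0, r4 → r0=0x28
epilogue: pop r2=0xba, sp=0xc7
epilogue: pop r0=0x28, sp=0xc8
r4 is caller-saved → body value

REG = 0x35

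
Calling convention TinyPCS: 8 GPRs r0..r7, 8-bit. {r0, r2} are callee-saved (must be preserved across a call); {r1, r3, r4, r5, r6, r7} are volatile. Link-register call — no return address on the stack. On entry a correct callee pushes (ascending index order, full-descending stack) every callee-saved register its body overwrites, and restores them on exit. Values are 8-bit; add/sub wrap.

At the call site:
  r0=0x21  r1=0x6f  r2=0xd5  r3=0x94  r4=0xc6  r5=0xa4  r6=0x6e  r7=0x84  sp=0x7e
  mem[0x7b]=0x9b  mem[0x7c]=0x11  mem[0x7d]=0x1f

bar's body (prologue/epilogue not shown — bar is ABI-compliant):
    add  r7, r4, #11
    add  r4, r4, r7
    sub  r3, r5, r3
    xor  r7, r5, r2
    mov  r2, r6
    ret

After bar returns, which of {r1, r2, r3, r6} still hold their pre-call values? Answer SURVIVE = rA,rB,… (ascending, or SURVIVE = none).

prologue: push r2 → mem[0x7d]=0xd5, sp=0x7d
body[0] add  r7, r4, #11 → r7=0xd1
body[1] add  r4, r4, r7 → r4=0x97
body[2] sub  r3, r5, r3 → r3=0x10
body[3] xor  r7, r5, r2 → r7=0x71
body[4] mov  r2, r6 → r2=0x6e
epilogue: pop r2=0xd5, sp=0x7e
r1: caller-saved, written=False
r2: callee-saved, written=True
r3: caller-saved, written=True
r6: caller-saved, written=False

SURVIVE = r1,r2,r6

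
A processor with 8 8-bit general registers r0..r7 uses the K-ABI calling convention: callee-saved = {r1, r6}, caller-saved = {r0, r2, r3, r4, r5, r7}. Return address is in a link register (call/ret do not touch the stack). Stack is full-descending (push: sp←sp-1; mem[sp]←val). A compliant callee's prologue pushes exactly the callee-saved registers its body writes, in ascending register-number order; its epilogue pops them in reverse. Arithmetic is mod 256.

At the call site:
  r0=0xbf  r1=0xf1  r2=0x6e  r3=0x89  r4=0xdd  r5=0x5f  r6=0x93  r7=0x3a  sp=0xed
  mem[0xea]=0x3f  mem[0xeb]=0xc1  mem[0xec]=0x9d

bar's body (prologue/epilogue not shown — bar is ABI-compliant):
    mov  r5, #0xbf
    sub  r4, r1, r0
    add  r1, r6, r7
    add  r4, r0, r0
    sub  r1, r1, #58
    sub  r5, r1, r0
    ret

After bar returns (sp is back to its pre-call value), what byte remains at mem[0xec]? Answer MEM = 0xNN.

prologue: push r1 -> mem[0xec]=0xf1, sp=0xec
body[0] mov  r5, #0xbf -> r5=0xbf
body[1] sub  r4, r1, r0 -> r4=0x32
body[2] add  r1, r6, r7 -> r1=0xcd
body[3] add  r4, r0, r0 -> r4=0x7e
body[4] sub  r1, r1, #58 -> r1=0x93
body[5] sub  r5, r1, r0 -> r5=0xd4
epilogue: pop r1=0xf1, sp=0xed
prologue pushed ['r1'] at ['0xec']

MEM = 0xf1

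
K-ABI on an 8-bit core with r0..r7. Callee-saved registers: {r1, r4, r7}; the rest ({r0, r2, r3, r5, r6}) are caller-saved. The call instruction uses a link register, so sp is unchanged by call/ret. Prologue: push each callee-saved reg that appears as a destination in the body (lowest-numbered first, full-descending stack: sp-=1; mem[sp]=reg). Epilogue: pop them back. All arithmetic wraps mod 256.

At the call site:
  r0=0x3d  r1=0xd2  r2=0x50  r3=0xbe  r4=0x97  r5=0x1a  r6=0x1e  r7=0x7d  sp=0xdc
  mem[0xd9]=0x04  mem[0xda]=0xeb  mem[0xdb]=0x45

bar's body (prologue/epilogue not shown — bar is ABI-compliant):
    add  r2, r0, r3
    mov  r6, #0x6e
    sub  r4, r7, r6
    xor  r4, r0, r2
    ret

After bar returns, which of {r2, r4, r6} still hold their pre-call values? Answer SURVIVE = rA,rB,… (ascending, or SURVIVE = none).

SURVIVE = r4

prologue: push r4 -> mem[0xdb]=0x97, sp=0xdb
body[0] add  r2, r0, r3 -> r2=0xfb
body[1] mov  r6, #0x6e -> r6=0x6e
body[2] sub  r4, r7, r6 -> r4=0x0f
body[3] xor  r4, r0, r2 -> r4=0xc6
epilogue: pop r4=0x97, sp=0xdc
r2: caller-saved, written=True
r4: callee-saved, written=True
r6: caller-saved, written=True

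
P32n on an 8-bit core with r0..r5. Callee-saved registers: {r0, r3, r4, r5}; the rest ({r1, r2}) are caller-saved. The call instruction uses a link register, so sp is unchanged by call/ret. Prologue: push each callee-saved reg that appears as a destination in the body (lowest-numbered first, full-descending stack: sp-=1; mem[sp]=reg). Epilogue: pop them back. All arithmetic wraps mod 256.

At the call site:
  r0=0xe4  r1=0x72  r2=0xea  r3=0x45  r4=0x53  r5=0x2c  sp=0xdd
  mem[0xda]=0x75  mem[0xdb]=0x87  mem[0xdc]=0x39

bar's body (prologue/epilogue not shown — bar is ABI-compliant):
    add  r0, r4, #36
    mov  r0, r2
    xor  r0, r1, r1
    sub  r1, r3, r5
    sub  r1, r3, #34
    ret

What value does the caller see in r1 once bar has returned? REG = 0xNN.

prologue: push r0 -> mem[0xdc]=0xe4, sp=0xdc
body[0] add  r0, r4, #36 -> r0=0x77
body[1] mov  r0, r2 -> r0=0xea
body[2] xor  r0, r1, r1 -> r0=0x00
body[3] sub  r1, r3, r5 -> r1=0x19
body[4] sub  r1, r3, #34 -> r1=0x23
epilogue: pop r0=0xe4, sp=0xdd
r1 is caller-saved -> body value

REG = 0x23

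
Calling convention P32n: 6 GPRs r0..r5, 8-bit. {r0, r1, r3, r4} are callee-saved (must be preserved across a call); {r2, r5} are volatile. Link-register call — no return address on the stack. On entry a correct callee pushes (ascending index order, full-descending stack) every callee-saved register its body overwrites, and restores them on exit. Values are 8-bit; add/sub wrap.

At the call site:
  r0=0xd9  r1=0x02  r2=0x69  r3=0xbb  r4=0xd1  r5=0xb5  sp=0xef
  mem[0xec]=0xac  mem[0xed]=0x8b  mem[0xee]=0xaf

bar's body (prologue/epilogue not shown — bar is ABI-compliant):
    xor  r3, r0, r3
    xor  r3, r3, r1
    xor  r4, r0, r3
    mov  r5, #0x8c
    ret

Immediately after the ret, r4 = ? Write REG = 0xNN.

prologue: push r3 -> mem[0xee]=0xbb, sp=0xee
prologue: push r4 -> mem[0xed]=0xd1, sp=0xed
body[0] xor  r3, r0, r3 -> r3=0x62
body[1] xor  r3, r3, r1 -> r3=0x60
body[2] xor  r4, r0, r3 -> r4=0xb9
body[3] mov  r5, #0x8c -> r5=0x8c
epilogue: pop r4=0xd1, sp=0xee
epilogue: pop r3=0xbb, sp=0xef
r4 is callee-saved -> restored

REG = 0xd1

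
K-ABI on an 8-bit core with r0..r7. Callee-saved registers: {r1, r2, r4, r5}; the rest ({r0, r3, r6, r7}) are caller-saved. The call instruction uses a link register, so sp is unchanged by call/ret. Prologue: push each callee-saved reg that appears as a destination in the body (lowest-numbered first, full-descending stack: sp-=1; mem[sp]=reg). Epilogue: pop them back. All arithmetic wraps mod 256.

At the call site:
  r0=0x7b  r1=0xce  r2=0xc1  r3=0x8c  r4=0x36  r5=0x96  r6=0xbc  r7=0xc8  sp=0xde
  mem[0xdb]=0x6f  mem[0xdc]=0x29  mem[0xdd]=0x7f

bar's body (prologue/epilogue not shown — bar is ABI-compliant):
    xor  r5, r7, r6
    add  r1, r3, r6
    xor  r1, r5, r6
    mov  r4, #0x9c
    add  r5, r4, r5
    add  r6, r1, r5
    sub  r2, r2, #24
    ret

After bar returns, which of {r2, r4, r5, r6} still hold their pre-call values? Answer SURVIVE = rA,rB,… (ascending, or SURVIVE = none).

prologue: push r1 → mem[0xdd]=0xce, sp=0xdd
prologue: push r2 → mem[0xdc]=0xc1, sp=0xdc
prologue: push r4 → mem[0xdb]=0x36, sp=0xdb
prologue: push r5 → mem[0xda]=0x96, sp=0xda
body[0] xor  r5, r7, r6 → r5=0x74
body[1] add  r1, r3, r6 → r1=0x48
body[2] xor  r1, r5, r6 → r1=0xc8
body[3] mov  r4, #0x9c → r4=0x9c
body[4] add  r5, r4, r5 → r5=0x10
body[5] add  r6, r1, r5 → r6=0xd8
body[6] sub  r2, r2, #24 → r2=0xa9
epilogue: pop r5=0x96, sp=0xdb
epilogue: pop r4=0x36, sp=0xdc
epilogue: pop r2=0xc1, sp=0xdd
epilogue: pop r1=0xce, sp=0xde
r2: callee-saved, written=True
r4: callee-saved, written=True
r5: callee-saved, written=True
r6: caller-saved, written=True

SURVIVE = r2,r4,r5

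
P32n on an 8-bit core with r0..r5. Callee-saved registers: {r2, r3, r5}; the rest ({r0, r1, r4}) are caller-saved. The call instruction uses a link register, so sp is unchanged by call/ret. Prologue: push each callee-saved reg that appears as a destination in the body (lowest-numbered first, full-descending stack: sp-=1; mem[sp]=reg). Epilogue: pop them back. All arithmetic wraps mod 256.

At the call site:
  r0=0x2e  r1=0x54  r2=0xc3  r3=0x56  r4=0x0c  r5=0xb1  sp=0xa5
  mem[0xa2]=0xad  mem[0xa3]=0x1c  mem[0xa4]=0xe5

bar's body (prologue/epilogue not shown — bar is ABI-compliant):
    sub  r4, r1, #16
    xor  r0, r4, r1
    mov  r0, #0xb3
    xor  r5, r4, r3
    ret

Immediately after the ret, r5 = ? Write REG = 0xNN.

REG = 0xb1

prologue: push r5 -> mem[0xa4]=0xb1, sp=0xa4
body[0] sub  r4, r1, #16 -> r4=0x44
body[1] xor  r0, r4, r1 -> r0=0x10
body[2] mov  r0, #0xb3 -> r0=0xb3
body[3] xor  r5, r4, r3 -> r5=0x12
epilogue: pop r5=0xb1, sp=0xa5
r5 is callee-saved -> restored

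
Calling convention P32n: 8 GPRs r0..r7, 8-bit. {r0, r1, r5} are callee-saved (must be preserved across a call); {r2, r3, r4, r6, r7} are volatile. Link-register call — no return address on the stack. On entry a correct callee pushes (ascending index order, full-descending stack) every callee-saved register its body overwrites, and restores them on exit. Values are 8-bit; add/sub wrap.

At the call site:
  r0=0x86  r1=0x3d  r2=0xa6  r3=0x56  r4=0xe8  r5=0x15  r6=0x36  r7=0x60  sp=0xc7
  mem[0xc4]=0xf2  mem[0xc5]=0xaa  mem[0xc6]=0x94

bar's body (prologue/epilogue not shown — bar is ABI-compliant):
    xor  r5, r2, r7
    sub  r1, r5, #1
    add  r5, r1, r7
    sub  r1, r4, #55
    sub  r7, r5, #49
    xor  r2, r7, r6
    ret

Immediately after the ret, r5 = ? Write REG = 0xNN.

prologue: push r1 -> mem[0xc6]=0x3d, sp=0xc6
prologue: push r5 -> mem[0xc5]=0x15, sp=0xc5
body[0] xor  r5, r2, r7 -> r5=0xc6
body[1] sub  r1, r5, #1 -> r1=0xc5
body[2] add  r5, r1, r7 -> r5=0x25
body[3] sub  r1, r4, #55 -> r1=0xb1
body[4] sub  r7, r5, #49 -> r7=0xf4
body[5] xor  r2, r7, r6 -> r2=0xc2
epilogue: pop r5=0x15, sp=0xc6
epilogue: pop r1=0x3d, sp=0xc7
r5 is callee-saved -> restored

REG = 0x15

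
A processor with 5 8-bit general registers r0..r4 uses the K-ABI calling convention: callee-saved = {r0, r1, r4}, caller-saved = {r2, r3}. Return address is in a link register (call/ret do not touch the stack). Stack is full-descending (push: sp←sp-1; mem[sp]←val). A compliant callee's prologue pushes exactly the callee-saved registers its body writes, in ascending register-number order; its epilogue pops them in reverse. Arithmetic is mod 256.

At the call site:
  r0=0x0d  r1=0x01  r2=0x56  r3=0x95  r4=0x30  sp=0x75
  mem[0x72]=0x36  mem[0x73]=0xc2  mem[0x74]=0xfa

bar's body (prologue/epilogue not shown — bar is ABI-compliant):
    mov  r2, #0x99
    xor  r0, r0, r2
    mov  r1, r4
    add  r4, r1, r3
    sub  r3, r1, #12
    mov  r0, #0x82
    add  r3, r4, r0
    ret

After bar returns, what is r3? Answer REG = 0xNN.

REG = 0x47

prologue: push r0 -> mem[0x74]=0x0d, sp=0x74
prologue: push r1 -> mem[0x73]=0x01, sp=0x73
prologue: push r4 -> mem[0x72]=0x30, sp=0x72
body[0] mov  r2, #0x99 -> r2=0x99
body[1] xor  r0, r0, r2 -> r0=0x94
body[2] mov  r1, r4 -> r1=0x30
body[3] add  r4, r1, r3 -> r4=0xc5
body[4] sub  r3, r1, #12 -> r3=0x24
body[5] mov  r0, #0x82 -> r0=0x82
body[6] add  r3, r4, r0 -> r3=0x47
epilogue: pop r4=0x30, sp=0x73
epilogue: pop r1=0x01, sp=0x74
epilogue: pop r0=0x0d, sp=0x75
r3 is caller-saved -> body value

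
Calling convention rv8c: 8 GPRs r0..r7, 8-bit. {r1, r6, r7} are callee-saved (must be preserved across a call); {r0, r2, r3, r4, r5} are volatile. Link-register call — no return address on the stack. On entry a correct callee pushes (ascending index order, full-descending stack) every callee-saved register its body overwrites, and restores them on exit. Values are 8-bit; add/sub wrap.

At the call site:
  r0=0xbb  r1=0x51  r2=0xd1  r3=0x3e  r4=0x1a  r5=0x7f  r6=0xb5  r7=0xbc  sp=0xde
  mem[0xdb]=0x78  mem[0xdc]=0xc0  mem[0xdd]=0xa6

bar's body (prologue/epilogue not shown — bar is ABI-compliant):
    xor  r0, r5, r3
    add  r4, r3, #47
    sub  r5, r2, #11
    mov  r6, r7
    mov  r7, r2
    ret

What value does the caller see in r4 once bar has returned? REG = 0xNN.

prologue: push r6 -> mem[0xdd]=0xb5, sp=0xdd
prologue: push r7 -> mem[0xdc]=0xbc, sp=0xdc
body[0] xor  r0, r5, r3 -> r0=0x41
body[1] add  r4, r3, #47 -> r4=0x6d
body[2] sub  r5, r2, #11 -> r5=0xc6
body[3] mov  r6, r7 -> r6=0xbc
body[4] mov  r7, r2 -> r7=0xd1
epilogue: pop r7=0xbc, sp=0xdd
epilogue: pop r6=0xb5, sp=0xde
r4 is caller-saved -> body value

REG = 0x6d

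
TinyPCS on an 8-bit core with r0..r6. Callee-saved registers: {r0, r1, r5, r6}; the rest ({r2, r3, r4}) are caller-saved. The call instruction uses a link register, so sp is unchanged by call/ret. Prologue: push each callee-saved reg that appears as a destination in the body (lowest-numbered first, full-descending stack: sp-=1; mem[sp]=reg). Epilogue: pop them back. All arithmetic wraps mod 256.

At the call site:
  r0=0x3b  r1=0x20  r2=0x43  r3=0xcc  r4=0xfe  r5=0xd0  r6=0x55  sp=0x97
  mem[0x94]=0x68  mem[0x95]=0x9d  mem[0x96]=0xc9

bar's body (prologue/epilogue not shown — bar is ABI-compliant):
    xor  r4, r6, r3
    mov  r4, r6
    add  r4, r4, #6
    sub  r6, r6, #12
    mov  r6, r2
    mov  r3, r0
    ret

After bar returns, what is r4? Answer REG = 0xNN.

prologue: push r6 → mem[0x96]=0x55, sp=0x96
body[0] xor  r4, r6, r3 → r4=0x99
body[1] mov  r4, r6 → r4=0x55
body[2] add  r4, r4, #6 → r4=0x5b
body[3] sub  r6, r6, #12 → r6=0x49
body[4] mov  r6, r2 → r6=0x43
body[5] mov  r3, r0 → r3=0x3b
epilogue: pop r6=0x55, sp=0x97
r4 is caller-saved → body value

REG = 0x5b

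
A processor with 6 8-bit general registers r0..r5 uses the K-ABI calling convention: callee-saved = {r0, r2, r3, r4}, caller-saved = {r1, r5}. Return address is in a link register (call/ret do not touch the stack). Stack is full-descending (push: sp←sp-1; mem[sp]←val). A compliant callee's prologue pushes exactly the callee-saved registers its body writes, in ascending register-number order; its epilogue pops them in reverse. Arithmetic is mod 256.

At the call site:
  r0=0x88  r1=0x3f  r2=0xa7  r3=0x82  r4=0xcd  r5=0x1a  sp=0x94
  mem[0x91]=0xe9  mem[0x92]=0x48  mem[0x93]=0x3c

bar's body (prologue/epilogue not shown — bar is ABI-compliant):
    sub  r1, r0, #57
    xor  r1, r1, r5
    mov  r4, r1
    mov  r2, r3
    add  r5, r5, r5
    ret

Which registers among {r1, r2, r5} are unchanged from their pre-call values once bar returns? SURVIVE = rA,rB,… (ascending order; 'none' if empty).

SURVIVE = r2

prologue: push r2 → mem[0x93]=0xa7, sp=0x93
prologue: push r4 → mem[0x92]=0xcd, sp=0x92
body[0] sub  r1, r0, #57 → r1=0x4f
body[1] xor  r1, r1, r5 → r1=0x55
body[2] mov  r4, r1 → r4=0x55
body[3] mov  r2, r3 → r2=0x82
body[4] add  r5, r5, r5 → r5=0x34
epilogue: pop r4=0xcd, sp=0x93
epilogue: pop r2=0xa7, sp=0x94
r1: caller-saved, written=True
r2: callee-saved, written=True
r5: caller-saved, written=True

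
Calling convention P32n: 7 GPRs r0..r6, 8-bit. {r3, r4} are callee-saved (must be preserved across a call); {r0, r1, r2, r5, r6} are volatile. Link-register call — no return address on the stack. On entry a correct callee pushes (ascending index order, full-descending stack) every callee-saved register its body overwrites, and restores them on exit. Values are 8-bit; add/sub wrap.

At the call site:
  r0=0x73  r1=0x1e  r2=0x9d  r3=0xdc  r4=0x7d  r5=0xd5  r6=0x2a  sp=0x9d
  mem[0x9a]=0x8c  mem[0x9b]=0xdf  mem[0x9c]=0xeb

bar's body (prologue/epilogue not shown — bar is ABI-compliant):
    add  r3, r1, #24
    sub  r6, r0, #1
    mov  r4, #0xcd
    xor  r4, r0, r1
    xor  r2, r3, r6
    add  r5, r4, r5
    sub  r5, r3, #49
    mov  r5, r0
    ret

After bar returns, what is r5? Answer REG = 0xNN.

REG = 0x73

prologue: push r3 → mem[0x9c]=0xdc, sp=0x9c
prologue: push r4 → mem[0x9b]=0x7d, sp=0x9b
body[0] add  r3, r1, #24 → r3=0x36
body[1] sub  r6, r0, #1 → r6=0x72
body[2] mov  r4, #0xcd → r4=0xcd
body[3] xor  r4, r0, r1 → r4=0x6d
body[4] xor  r2, r3, r6 → r2=0x44
body[5] add  r5, r4, r5 → r5=0x42
body[6] sub  r5, r3, #49 → r5=0x05
body[7] mov  r5, r0 → r5=0x73
epilogue: pop r4=0x7d, sp=0x9c
epilogue: pop r3=0xdc, sp=0x9d
r5 is caller-saved → body value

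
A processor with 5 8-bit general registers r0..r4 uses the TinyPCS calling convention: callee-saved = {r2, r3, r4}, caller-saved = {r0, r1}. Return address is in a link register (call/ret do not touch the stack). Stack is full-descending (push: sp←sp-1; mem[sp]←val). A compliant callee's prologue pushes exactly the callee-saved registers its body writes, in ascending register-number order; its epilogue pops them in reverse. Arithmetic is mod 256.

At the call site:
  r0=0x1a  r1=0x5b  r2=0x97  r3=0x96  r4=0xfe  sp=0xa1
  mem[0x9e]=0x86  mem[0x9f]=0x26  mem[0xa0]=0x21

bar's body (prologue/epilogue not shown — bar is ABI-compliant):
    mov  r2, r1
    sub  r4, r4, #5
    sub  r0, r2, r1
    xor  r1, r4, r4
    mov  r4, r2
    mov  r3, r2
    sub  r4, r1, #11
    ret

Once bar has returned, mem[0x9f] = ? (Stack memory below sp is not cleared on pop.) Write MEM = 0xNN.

prologue: push r2 -> mem[0xa0]=0x97, sp=0xa0
prologue: push r3 -> mem[0x9f]=0x96, sp=0x9f
prologue: push r4 -> mem[0x9e]=0xfe, sp=0x9e
body[0] mov  r2, r1 -> r2=0x5b
body[1] sub  r4, r4, #5 -> r4=0xf9
body[2] sub  r0, r2, r1 -> r0=0x00
body[3] xor  r1, r4, r4 -> r1=0x00
body[4] mov  r4, r2 -> r4=0x5b
body[5] mov  r3, r2 -> r3=0x5b
body[6] sub  r4, r1, #11 -> r4=0xf5
epilogue: pop r4=0xfe, sp=0x9f
epilogue: pop r3=0x96, sp=0xa0
epilogue: pop r2=0x97, sp=0xa1
prologue pushed ['r2', 'r3', 'r4'] at ['0xa0', '0x9f', '0x9e']

MEM = 0x96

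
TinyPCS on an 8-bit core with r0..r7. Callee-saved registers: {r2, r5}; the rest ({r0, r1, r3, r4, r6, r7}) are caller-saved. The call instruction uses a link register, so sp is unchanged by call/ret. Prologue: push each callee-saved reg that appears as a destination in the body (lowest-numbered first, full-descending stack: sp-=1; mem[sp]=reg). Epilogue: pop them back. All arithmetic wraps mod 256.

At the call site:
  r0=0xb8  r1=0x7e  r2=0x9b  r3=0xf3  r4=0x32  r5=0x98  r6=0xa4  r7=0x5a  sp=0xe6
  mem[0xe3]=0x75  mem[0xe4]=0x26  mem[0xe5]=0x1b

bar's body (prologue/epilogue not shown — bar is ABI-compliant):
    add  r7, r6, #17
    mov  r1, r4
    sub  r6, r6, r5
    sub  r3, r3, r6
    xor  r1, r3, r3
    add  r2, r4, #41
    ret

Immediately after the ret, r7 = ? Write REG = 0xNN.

REG = 0xb5

prologue: push r2 -> mem[0xe5]=0x9b, sp=0xe5
body[0] add  r7, r6, #17 -> r7=0xb5
body[1] mov  r1, r4 -> r1=0x32
body[2] sub  r6, r6, r5 -> r6=0x0c
body[3] sub  r3, r3, r6 -> r3=0xe7
body[4] xor  r1, r3, r3 -> r1=0x00
body[5] add  r2, r4, #41 -> r2=0x5b
epilogue: pop r2=0x9b, sp=0xe6
r7 is caller-saved -> body value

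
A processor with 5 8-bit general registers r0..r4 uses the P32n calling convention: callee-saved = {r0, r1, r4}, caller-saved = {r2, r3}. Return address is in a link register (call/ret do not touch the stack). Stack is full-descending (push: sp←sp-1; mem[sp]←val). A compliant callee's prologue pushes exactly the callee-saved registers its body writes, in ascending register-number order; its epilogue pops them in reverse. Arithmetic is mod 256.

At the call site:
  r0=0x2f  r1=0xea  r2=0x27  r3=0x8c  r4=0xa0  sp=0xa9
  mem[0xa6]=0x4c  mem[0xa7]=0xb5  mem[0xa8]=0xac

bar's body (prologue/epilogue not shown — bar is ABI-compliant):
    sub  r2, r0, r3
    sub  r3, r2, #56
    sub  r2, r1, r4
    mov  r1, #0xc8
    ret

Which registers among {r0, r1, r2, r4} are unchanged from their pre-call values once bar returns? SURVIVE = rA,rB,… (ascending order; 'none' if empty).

prologue: push r1 -> mem[0xa8]=0xea, sp=0xa8
body[0] sub  r2, r0, r3 -> r2=0xa3
body[1] sub  r3, r2, #56 -> r3=0x6b
body[2] sub  r2, r1, r4 -> r2=0x4a
body[3] mov  r1, #0xc8 -> r1=0xc8
epilogue: pop r1=0xea, sp=0xa9
r0: callee-saved, written=False
r1: callee-saved, written=True
r2: caller-saved, written=True
r4: callee-saved, written=False

SURVIVE = r0,r1,r4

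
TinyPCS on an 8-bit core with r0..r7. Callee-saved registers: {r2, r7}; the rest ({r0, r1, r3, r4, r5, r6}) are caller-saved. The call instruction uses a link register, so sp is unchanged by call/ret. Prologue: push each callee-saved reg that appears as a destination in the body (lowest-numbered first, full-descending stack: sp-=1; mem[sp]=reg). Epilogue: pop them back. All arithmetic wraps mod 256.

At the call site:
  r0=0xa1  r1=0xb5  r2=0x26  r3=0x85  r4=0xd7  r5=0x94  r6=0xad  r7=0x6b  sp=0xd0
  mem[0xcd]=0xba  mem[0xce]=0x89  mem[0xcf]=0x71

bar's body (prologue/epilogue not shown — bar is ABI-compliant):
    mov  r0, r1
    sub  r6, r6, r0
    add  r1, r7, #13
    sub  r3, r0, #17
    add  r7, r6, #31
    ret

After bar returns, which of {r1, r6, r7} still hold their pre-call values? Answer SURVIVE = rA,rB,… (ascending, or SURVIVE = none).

prologue: push r7 → mem[0xcf]=0x6b, sp=0xcf
body[0] mov  r0, r1 → r0=0xb5
body[1] sub  r6, r6, r0 → r6=0xf8
body[2] add  r1, r7, #13 → r1=0x78
body[3] sub  r3, r0, #17 → r3=0xa4
body[4] add  r7, r6, #31 → r7=0x17
epilogue: pop r7=0x6b, sp=0xd0
r1: caller-saved, written=True
r6: caller-saved, written=True
r7: callee-saved, written=True

SURVIVE = r7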